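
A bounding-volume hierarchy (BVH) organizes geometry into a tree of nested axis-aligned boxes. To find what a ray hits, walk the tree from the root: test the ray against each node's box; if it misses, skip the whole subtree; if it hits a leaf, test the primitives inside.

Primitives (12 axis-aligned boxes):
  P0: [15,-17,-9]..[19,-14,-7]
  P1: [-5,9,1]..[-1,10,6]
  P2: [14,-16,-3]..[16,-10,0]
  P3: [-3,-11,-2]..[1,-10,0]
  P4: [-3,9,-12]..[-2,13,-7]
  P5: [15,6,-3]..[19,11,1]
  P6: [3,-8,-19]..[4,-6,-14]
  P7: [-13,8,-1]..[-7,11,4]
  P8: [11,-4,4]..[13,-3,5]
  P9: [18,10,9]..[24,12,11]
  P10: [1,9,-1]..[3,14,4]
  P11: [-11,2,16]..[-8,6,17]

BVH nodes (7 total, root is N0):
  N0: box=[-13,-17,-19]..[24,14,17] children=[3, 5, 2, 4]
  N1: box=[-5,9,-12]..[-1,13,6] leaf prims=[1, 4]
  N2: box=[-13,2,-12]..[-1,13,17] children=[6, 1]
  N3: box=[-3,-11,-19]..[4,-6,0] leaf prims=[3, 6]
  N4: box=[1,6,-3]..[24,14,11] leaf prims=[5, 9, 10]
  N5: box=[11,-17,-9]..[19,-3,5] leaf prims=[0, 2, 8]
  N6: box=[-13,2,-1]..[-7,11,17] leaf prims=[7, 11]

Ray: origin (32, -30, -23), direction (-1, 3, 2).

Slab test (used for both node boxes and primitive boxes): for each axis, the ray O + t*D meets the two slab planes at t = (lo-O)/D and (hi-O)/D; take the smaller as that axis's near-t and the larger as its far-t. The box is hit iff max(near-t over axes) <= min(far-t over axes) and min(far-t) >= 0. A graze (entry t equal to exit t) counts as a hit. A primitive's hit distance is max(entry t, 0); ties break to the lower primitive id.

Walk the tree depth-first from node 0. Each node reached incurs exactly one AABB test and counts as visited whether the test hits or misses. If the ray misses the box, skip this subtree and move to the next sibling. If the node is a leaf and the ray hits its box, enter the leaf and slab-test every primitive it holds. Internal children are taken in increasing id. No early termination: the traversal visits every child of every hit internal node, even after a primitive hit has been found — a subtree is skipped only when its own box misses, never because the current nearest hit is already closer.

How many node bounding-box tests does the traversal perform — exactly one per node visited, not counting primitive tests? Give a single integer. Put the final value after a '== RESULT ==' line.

Walk:
N0 x:[8,45] y:[13/3,44/3] z:[2,20] -> hit [8,44/3], descend [2, 3, 4, 5]
  N2 x:[33,45] y:[32/3,43/3] z:[11/2,20] -> miss, prune
  N3 x:[28,35] y:[19/3,8] z:[2,23/2] -> miss, prune
  N4 x:[8,31] y:[12,44/3] z:[10,17] -> hit [12,44/3] leaf, test {P5(miss), P9(miss), P10(miss)}
  N5 x:[13,21] y:[13/3,9] z:[7,14] -> miss, prune

Visited [0, 2, 3, 4, 5]. Tests: 5 box, 1 leaf. Nearest: miss.

== RESULT ==
5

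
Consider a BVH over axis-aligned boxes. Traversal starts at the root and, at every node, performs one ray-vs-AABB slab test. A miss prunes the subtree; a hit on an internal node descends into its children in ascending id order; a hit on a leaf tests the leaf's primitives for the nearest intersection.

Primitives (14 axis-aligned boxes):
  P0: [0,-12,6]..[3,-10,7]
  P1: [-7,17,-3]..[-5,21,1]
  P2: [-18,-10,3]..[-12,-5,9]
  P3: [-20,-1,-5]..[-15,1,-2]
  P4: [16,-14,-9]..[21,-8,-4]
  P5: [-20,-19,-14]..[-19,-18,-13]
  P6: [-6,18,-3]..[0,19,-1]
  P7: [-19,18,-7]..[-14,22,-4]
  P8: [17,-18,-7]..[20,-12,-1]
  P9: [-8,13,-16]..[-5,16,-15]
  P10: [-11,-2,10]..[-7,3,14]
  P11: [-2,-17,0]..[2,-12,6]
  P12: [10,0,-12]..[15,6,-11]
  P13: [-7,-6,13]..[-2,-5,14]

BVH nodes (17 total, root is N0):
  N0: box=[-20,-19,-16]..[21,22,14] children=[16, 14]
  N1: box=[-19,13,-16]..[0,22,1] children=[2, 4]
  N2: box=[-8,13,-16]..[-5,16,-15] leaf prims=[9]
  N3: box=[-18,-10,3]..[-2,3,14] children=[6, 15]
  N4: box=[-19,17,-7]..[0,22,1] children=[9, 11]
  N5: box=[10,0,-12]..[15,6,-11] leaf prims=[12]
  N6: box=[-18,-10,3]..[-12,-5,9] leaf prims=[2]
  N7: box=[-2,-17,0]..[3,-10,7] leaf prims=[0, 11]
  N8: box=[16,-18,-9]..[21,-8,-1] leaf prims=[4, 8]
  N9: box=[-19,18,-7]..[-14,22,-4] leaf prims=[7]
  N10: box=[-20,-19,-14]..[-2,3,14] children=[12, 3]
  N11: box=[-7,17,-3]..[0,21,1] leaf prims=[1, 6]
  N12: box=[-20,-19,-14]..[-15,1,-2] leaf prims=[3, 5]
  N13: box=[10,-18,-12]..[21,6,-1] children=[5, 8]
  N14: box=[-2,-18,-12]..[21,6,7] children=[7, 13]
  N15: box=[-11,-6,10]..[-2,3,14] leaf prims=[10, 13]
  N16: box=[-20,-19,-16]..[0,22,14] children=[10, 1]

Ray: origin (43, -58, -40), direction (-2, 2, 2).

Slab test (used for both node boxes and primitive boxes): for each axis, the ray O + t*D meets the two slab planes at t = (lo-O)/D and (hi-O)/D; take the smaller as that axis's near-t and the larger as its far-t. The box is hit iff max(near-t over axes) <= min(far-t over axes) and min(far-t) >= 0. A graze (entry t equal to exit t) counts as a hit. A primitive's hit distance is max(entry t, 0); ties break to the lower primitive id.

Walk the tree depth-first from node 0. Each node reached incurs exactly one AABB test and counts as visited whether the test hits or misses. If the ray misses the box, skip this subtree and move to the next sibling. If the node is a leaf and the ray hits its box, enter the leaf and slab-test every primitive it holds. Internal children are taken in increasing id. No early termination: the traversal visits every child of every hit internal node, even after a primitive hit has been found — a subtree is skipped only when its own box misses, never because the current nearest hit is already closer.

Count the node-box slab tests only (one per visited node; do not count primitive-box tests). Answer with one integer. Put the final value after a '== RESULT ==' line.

Trace the traversal:
N0 x:[11,63/2] y:[39/2,40] z:[12,27] -> hit [39/2,27], descend [14, 16]
  N14 x:[11,45/2] y:[20,32] z:[14,47/2] -> hit [20,45/2], descend [7, 13]
    N7 x:[20,45/2] y:[41/2,24] z:[20,47/2] -> hit [41/2,45/2] leaf, test {P0(miss), P11@t=41/2}
    N13 x:[11,33/2] y:[20,32] z:[14,39/2] -> miss, prune
  N16 x:[43/2,63/2] y:[39/2,40] z:[12,27] -> hit [43/2,27], descend [1, 10]
    N1 x:[43/2,31] y:[71/2,40] z:[12,41/2] -> miss, prune
    N10 x:[45/2,63/2] y:[39/2,61/2] z:[13,27] -> hit [45/2,27], descend [3, 12]
      N3 x:[45/2,61/2] y:[24,61/2] z:[43/2,27] -> hit [24,27], descend [6, 15]
        N6 x:[55/2,61/2] y:[24,53/2] z:[43/2,49/2] -> miss, prune
        N15 x:[45/2,27] y:[26,61/2] z:[25,27] -> hit [26,27] leaf, test {P10(miss), P13(miss)}
      N12 x:[29,63/2] y:[39/2,59/2] z:[13,19] -> miss, prune

Summary -> nodes [0, 14, 7, 13, 16, 1, 10, 3, 6, 15, 12]; box-tests=11; leaf-entries=2; first=P11

== RESULT ==
11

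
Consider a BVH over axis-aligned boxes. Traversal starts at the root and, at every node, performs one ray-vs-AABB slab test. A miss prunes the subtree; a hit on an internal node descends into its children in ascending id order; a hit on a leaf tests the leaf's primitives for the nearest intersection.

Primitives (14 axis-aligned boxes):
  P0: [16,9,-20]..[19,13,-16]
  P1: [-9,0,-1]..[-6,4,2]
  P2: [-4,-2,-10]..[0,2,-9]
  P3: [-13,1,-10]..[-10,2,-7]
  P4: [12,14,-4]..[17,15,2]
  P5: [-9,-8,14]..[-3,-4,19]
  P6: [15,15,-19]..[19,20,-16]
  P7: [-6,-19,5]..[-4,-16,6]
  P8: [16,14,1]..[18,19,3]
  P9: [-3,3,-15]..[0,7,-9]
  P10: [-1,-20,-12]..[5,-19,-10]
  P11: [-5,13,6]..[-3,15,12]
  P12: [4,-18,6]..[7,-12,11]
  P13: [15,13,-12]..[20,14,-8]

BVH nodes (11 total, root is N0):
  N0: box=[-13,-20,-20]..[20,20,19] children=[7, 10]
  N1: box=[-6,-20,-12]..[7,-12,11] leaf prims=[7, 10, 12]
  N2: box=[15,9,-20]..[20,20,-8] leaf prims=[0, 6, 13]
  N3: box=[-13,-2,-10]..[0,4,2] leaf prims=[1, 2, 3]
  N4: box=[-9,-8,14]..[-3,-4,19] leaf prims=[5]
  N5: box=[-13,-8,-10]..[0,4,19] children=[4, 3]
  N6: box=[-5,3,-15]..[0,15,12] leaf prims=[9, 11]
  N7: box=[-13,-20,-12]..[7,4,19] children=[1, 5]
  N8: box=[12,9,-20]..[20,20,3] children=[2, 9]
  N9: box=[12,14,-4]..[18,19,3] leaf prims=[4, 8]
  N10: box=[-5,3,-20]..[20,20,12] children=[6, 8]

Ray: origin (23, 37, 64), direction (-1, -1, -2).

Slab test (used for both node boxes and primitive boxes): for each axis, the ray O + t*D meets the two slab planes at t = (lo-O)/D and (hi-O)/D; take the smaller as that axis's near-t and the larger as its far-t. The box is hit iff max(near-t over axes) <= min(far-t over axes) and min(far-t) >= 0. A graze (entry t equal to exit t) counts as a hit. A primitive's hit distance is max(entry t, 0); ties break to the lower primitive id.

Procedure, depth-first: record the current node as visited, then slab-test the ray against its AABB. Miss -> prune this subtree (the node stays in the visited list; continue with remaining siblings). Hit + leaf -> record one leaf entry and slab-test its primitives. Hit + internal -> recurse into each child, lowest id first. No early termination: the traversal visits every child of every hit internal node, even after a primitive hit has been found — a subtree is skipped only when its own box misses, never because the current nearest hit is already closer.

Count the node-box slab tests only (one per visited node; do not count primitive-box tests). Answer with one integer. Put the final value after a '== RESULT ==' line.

Trace the traversal:
N0 x:[3,36] y:[17,57] z:[45/2,42] -> hit [45/2,36], descend [7, 10]
  N7 x:[16,36] y:[33,57] z:[45/2,38] -> hit [33,36], descend [1, 5]
    N1 x:[16,29] y:[49,57] z:[53/2,38] -> miss, prune
    N5 x:[23,36] y:[33,45] z:[45/2,37] -> hit [33,36], descend [3, 4]
      N3 x:[23,36] y:[33,39] z:[31,37] -> hit [33,36] leaf, test {P1(miss), P2(miss), P3@t=71/2}
      N4 x:[26,32] y:[41,45] z:[45/2,25] -> miss, prune
  N10 x:[3,28] y:[17,34] z:[26,42] -> hit [26,28], descend [6, 8]
    N6 x:[23,28] y:[22,34] z:[26,79/2] -> hit [26,28] leaf, test {P9(miss), P11(miss)}
    N8 x:[3,11] y:[17,28] z:[61/2,42] -> miss, prune

9 AABB tests over nodes [0, 7, 1, 5, 3, 4, 10, 6, 8]; 2 leaves entered; closest P3.

== RESULT ==
9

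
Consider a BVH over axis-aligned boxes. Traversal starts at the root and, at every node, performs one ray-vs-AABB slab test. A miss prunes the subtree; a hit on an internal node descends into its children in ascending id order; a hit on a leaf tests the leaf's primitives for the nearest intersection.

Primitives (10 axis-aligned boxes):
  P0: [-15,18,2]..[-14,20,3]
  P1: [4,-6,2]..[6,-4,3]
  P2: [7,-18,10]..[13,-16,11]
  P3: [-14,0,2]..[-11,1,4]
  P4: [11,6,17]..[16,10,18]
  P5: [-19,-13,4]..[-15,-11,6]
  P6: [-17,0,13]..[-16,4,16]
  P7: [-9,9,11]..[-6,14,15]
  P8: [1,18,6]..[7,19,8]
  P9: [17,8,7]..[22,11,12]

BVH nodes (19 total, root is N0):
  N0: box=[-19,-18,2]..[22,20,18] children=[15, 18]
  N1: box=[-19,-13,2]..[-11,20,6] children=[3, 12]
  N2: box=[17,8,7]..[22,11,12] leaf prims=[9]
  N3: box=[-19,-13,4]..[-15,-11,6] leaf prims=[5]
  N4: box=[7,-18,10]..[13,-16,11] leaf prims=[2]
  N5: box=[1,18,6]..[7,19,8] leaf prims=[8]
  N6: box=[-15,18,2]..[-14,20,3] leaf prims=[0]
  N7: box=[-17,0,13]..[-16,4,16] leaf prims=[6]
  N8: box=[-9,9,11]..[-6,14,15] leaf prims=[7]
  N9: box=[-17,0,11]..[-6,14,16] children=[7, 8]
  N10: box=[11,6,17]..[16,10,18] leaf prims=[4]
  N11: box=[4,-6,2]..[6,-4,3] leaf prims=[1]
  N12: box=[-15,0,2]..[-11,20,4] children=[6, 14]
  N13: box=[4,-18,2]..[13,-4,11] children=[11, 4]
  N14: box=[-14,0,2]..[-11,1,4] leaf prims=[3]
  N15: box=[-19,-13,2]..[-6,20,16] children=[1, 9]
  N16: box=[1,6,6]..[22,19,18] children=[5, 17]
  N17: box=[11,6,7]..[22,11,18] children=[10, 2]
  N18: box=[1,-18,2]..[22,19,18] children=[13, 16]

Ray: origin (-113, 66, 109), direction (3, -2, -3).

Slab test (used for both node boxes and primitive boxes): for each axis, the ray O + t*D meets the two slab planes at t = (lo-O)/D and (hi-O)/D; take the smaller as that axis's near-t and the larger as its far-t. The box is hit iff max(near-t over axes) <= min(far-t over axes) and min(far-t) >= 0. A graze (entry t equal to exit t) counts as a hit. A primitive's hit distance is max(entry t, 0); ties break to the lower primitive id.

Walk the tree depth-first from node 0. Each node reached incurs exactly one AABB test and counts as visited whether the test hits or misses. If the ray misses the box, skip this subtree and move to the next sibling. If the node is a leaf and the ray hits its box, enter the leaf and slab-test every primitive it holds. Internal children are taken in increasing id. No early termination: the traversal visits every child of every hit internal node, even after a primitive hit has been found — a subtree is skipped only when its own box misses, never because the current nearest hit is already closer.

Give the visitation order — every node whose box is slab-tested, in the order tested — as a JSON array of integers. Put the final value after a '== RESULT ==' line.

Walk:
N0 x:[94/3,45] y:[23,42] z:[91/3,107/3] -> hit [94/3,107/3], descend [15, 18]
  N15 x:[94/3,107/3] y:[23,79/2] z:[31,107/3] -> hit [94/3,107/3], descend [1, 9]
    N1 x:[94/3,34] y:[23,79/2] z:[103/3,107/3] -> miss, prune
    N9 x:[32,107/3] y:[26,33] z:[31,98/3] -> hit [32,98/3], descend [7, 8]
      N7 x:[32,97/3] y:[31,33] z:[31,32] -> hit [32,32] leaf, test {P6@t=32}
      N8 x:[104/3,107/3] y:[26,57/2] z:[94/3,98/3] -> miss, prune
  N18 x:[38,45] y:[47/2,42] z:[91/3,107/3] -> miss, prune

order=[0, 15, 1, 9, 7, 8, 18]  |boxes|=7  |leaves|=1  hit=P6

== RESULT ==
[0, 15, 1, 9, 7, 8, 18]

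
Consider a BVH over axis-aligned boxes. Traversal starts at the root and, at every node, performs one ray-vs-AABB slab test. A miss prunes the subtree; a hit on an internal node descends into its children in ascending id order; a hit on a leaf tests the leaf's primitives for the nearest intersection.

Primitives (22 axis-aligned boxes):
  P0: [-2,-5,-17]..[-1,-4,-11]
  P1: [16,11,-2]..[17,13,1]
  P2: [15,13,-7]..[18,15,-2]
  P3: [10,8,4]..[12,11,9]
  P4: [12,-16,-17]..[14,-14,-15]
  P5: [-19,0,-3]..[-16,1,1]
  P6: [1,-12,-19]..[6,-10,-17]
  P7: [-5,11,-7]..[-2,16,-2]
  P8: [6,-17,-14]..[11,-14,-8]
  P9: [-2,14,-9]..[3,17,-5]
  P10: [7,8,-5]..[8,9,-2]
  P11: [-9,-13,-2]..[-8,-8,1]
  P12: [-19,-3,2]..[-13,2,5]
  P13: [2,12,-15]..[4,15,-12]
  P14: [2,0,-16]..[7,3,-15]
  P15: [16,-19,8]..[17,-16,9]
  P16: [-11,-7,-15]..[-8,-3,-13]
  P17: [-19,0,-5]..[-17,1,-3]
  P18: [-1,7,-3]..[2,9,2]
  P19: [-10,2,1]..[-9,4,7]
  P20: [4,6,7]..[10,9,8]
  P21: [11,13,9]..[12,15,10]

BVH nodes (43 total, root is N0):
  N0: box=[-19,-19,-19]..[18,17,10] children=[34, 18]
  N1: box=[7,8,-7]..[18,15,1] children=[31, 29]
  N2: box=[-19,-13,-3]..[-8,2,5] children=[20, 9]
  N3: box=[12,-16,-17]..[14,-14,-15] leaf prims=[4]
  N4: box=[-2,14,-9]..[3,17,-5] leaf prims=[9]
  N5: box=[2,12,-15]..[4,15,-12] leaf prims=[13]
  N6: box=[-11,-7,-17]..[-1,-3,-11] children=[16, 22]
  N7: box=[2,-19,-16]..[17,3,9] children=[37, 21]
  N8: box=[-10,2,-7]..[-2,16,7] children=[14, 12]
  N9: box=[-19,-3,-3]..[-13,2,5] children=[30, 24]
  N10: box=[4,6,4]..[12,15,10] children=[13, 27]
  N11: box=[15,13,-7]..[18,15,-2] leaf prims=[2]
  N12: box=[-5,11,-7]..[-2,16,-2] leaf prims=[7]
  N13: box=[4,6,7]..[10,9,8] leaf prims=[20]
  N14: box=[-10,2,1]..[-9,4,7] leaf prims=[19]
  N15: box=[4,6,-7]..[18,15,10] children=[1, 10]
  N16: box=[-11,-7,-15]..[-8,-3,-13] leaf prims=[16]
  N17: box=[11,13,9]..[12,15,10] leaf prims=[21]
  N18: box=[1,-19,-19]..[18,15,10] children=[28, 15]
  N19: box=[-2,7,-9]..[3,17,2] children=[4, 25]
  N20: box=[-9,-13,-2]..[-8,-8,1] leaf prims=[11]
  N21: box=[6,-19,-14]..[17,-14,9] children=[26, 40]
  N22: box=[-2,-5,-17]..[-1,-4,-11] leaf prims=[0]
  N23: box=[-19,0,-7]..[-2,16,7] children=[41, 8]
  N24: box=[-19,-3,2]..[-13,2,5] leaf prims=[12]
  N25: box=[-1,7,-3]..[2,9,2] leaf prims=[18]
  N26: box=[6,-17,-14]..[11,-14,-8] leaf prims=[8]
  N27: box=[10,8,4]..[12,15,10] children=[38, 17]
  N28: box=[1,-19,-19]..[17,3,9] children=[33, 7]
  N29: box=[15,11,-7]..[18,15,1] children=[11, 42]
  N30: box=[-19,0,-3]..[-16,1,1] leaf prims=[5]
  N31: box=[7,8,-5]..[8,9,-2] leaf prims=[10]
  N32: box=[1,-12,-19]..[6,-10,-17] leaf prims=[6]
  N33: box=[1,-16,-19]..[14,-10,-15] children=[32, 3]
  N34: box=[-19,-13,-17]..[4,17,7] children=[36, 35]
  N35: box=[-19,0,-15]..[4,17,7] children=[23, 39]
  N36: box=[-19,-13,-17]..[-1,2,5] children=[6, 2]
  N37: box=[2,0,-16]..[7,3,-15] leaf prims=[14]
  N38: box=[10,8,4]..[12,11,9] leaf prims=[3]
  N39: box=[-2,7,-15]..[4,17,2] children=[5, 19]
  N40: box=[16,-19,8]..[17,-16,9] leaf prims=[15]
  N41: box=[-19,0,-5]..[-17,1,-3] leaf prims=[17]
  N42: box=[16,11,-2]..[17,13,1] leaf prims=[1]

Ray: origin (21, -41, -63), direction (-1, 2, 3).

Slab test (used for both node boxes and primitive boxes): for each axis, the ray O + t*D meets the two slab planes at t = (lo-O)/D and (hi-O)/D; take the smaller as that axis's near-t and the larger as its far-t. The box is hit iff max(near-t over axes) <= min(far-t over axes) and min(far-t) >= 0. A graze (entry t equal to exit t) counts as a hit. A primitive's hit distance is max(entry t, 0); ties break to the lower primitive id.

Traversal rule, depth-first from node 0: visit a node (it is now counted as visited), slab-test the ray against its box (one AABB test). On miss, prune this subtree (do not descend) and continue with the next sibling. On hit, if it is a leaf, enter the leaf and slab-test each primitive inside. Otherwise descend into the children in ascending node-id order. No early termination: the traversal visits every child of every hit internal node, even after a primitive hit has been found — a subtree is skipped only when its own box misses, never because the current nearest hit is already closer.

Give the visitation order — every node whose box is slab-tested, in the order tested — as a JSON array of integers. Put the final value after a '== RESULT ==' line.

Walk:
N0 x:[3,40] y:[11,29] z:[44/3,73/3] -> hit [44/3,73/3], descend [18, 34]
  N18 x:[3,20] y:[11,28] z:[44/3,73/3] -> hit [44/3,20], descend [15, 28]
    N15 x:[3,17] y:[47/2,28] z:[56/3,73/3] -> miss, prune
    N28 x:[4,20] y:[11,22] z:[44/3,24] -> hit [44/3,20], descend [7, 33]
      N7 x:[4,19] y:[11,22] z:[47/3,24] -> hit [47/3,19], descend [21, 37]
        N21 x:[4,15] y:[11,27/2] z:[49/3,24] -> miss, prune
        N37 x:[14,19] y:[41/2,22] z:[47/3,16] -> miss, prune
      N33 x:[7,20] y:[25/2,31/2] z:[44/3,16] -> hit [44/3,31/2], descend [3, 32]
        N3 x:[7,9] y:[25/2,27/2] z:[46/3,16] -> miss, prune
        N32 x:[15,20] y:[29/2,31/2] z:[44/3,46/3] -> hit [15,46/3] leaf, test {P6@t=15}
  N34 x:[17,40] y:[14,29] z:[46/3,70/3] -> hit [17,70/3], descend [35, 36]
    N35 x:[17,40] y:[41/2,29] z:[16,70/3] -> hit [41/2,70/3], descend [23, 39]
      N23 x:[23,40] y:[41/2,57/2] z:[56/3,70/3] -> hit [23,70/3], descend [8, 41]
        N8 x:[23,31] y:[43/2,57/2] z:[56/3,70/3] -> hit [23,70/3], descend [12, 14]
          N12 x:[23,26] y:[26,57/2] z:[56/3,61/3] -> miss, prune
          N14 x:[30,31] y:[43/2,45/2] z:[64/3,70/3] -> miss, prune
        N41 x:[38,40] y:[41/2,21] z:[58/3,20] -> miss, prune
      N39 x:[17,23] y:[24,29] z:[16,65/3] -> miss, prune
    N36 x:[22,40] y:[14,43/2] z:[46/3,68/3] -> miss, prune

Summary -> nodes [0, 18, 15, 28, 7, 21, 37, 33, 3, 32, 34, 35, 23, 8, 12, 14, 41, 39, 36]; box-tests=19; leaf-entries=1; first=P6

== RESULT ==
[0, 18, 15, 28, 7, 21, 37, 33, 3, 32, 34, 35, 23, 8, 12, 14, 41, 39, 36]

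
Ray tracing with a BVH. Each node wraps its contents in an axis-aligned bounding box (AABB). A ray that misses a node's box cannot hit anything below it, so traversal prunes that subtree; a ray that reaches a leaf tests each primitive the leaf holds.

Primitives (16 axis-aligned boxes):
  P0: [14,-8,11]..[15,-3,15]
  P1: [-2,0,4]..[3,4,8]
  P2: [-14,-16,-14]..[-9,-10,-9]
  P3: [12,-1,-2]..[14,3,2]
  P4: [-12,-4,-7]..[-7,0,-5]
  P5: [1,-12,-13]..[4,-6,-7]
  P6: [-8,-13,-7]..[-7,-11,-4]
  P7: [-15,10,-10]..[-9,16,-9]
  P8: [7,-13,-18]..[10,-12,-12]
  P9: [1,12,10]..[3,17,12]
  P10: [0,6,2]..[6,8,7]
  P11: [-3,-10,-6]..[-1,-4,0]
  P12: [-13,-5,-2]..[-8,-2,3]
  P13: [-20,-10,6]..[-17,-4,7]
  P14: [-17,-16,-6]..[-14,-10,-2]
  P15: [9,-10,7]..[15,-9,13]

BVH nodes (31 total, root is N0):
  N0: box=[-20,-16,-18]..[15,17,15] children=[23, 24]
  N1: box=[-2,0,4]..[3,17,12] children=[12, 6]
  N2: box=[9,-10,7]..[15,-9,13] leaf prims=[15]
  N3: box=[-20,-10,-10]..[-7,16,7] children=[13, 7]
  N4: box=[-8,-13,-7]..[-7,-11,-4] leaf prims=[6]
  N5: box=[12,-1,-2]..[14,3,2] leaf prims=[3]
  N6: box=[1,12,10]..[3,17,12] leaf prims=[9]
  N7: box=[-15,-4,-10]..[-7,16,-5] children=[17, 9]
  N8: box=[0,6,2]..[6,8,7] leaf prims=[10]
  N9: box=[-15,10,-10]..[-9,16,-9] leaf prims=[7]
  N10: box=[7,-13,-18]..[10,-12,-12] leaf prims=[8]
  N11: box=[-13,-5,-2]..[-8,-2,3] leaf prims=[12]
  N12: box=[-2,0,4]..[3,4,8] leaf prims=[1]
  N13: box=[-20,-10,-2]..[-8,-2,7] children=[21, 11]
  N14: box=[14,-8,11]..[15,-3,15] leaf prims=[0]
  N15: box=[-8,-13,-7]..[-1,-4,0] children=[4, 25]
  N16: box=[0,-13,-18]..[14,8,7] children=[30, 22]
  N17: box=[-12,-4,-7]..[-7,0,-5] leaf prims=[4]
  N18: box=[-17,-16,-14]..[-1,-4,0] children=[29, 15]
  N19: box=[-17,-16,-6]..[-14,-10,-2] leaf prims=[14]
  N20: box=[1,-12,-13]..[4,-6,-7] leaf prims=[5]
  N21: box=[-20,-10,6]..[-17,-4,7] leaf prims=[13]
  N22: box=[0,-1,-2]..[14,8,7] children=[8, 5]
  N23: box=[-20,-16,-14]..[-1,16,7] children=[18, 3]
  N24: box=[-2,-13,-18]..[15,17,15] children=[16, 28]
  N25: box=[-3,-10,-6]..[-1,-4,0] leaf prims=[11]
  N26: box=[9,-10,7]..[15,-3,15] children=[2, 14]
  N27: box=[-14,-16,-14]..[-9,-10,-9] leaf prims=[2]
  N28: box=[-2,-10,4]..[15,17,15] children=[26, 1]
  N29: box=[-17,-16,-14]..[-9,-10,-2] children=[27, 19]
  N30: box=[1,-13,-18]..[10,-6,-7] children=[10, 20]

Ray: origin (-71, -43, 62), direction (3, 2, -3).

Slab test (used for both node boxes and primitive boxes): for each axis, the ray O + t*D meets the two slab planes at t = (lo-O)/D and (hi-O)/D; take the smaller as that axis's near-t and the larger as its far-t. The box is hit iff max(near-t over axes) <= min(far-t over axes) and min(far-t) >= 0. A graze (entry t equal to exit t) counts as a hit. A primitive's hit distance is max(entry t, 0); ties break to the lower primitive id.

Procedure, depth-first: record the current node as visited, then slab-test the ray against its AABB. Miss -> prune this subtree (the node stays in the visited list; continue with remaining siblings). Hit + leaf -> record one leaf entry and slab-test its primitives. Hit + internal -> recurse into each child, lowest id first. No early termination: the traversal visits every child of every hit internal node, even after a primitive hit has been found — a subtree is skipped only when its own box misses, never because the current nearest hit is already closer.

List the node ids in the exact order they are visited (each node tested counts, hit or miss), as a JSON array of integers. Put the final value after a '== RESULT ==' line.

Walk:
N0 x:[17,86/3] y:[27/2,30] z:[47/3,80/3] -> hit [17,80/3], descend [23, 24]
  N23 x:[17,70/3] y:[27/2,59/2] z:[55/3,76/3] -> hit [55/3,70/3], descend [3, 18]
    N3 x:[17,64/3] y:[33/2,59/2] z:[55/3,24] -> hit [55/3,64/3], descend [7, 13]
      N7 x:[56/3,64/3] y:[39/2,59/2] z:[67/3,24] -> miss, prune
      N13 x:[17,21] y:[33/2,41/2] z:[55/3,64/3] -> hit [55/3,41/2], descend [11, 21]
        N11 x:[58/3,21] y:[19,41/2] z:[59/3,64/3] -> hit [59/3,41/2] leaf, test {P12@t=59/3}
        N21 x:[17,18] y:[33/2,39/2] z:[55/3,56/3] -> miss, prune
    N18 x:[18,70/3] y:[27/2,39/2] z:[62/3,76/3] -> miss, prune
  N24 x:[23,86/3] y:[15,30] z:[47/3,80/3] -> hit [23,80/3], descend [16, 28]
    N16 x:[71/3,85/3] y:[15,51/2] z:[55/3,80/3] -> hit [71/3,51/2], descend [22, 30]
      N22 x:[71/3,85/3] y:[21,51/2] z:[55/3,64/3] -> miss, prune
      N30 x:[24,27] y:[15,37/2] z:[23,80/3] -> miss, prune
    N28 x:[23,86/3] y:[33/2,30] z:[47/3,58/3] -> miss, prune

Visited [0, 23, 3, 7, 13, 11, 21, 18, 24, 16, 22, 30, 28]. Tests: 13 box, 1 leaf. Nearest: P12.

== RESULT ==
[0, 23, 3, 7, 13, 11, 21, 18, 24, 16, 22, 30, 28]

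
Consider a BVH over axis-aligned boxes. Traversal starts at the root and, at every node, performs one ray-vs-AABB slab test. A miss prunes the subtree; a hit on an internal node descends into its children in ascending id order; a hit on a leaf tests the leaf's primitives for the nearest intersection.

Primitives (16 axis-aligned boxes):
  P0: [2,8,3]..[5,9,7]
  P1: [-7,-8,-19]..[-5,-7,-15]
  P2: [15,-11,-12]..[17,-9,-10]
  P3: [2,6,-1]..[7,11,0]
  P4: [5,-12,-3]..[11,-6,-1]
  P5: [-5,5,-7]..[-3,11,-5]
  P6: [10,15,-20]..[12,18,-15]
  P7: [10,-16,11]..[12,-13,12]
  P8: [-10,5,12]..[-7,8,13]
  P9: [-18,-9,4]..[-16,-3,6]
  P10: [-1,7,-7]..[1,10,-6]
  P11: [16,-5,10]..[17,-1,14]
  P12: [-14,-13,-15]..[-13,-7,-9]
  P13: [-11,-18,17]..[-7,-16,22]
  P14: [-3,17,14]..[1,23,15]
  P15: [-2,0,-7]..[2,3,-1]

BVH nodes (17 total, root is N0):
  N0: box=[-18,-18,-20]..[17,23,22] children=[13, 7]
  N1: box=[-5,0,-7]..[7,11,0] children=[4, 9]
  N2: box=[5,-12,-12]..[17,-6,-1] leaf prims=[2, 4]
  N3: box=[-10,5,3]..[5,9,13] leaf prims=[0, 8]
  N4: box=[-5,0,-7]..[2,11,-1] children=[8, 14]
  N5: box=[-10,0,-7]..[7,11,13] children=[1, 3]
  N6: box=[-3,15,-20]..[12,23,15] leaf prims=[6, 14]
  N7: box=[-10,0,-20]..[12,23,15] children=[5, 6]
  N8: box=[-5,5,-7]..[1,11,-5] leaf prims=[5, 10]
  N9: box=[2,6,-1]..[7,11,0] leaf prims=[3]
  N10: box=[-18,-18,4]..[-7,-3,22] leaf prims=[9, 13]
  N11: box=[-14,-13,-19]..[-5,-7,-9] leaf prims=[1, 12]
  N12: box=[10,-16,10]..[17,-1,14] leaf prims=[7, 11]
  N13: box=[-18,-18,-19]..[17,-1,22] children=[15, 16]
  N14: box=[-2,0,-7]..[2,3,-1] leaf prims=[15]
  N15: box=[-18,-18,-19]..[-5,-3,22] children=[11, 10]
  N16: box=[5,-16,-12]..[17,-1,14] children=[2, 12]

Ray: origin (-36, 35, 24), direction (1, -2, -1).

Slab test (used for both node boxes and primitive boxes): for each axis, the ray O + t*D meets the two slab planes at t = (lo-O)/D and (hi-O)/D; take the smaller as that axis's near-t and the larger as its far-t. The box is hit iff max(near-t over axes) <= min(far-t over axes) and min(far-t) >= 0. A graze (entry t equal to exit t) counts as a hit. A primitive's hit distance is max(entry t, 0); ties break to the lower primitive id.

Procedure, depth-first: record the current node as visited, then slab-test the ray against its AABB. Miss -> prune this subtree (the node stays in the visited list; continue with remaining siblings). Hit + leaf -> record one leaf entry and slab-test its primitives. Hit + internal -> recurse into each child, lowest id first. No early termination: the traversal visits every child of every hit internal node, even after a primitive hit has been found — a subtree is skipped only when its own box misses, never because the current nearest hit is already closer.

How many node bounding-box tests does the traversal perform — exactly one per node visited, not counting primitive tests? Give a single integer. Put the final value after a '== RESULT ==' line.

Traverse from the root:
N0 x:[18,53] y:[6,53/2] z:[2,44] -> hit [18,53/2], descend [7, 13]
  N7 x:[26,48] y:[6,35/2] z:[9,44] -> miss, prune
  N13 x:[18,53] y:[18,53/2] z:[2,43] -> hit [18,53/2], descend [15, 16]
    N15 x:[18,31] y:[19,53/2] z:[2,43] -> hit [19,53/2], descend [10, 11]
      N10 x:[18,29] y:[19,53/2] z:[2,20] -> hit [19,20] leaf, test {P9@t=19, P13(miss)}
      N11 x:[22,31] y:[21,24] z:[33,43] -> miss, prune
    N16 x:[41,53] y:[18,51/2] z:[10,36] -> miss, prune

order=[0, 7, 13, 15, 10, 11, 16]  |boxes|=7  |leaves|=1  hit=P9

== RESULT ==
7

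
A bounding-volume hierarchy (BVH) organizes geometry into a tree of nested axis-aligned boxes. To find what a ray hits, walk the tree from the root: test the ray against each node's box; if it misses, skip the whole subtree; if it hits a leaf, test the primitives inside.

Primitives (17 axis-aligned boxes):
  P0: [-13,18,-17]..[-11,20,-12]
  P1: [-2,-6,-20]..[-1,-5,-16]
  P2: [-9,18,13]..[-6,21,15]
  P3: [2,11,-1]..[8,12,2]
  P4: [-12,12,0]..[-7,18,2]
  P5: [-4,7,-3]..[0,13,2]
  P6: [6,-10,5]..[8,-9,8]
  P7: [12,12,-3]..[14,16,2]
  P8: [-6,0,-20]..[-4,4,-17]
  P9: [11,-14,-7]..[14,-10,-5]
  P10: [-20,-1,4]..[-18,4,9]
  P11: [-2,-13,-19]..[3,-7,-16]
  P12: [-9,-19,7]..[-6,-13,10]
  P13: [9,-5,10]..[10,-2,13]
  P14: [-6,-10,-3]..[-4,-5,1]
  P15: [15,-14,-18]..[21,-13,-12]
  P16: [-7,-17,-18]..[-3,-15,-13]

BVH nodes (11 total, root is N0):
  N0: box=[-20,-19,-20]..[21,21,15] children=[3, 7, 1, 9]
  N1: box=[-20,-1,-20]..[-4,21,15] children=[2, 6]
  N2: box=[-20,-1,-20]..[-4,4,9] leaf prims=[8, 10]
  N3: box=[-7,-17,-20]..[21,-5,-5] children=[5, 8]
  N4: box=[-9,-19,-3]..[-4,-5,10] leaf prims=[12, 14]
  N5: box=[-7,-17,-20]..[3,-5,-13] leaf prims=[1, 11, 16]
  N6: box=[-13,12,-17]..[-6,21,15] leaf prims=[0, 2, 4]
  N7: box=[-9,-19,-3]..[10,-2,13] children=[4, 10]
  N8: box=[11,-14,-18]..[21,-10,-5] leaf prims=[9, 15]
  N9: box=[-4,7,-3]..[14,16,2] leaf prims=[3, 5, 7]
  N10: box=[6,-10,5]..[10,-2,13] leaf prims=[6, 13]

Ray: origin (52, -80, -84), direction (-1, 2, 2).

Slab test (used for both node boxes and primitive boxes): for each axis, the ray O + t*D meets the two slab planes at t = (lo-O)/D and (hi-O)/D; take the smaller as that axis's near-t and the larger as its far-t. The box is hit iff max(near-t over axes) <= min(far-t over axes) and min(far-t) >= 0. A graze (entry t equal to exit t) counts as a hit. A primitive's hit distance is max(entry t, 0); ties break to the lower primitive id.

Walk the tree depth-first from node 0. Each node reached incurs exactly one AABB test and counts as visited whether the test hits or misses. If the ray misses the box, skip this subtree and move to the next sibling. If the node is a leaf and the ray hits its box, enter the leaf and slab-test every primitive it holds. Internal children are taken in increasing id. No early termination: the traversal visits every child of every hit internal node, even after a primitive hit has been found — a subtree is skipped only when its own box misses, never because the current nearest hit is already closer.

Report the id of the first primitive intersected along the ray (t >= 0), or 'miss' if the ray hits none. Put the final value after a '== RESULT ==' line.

Walk:
N0 x:[31,72] y:[61/2,101/2] z:[32,99/2] -> hit [32,99/2], descend [1, 3, 7, 9]
  N1 x:[56,72] y:[79/2,101/2] z:[32,99/2] -> miss, prune
  N3 x:[31,59] y:[63/2,75/2] z:[32,79/2] -> hit [32,75/2], descend [5, 8]
    N5 x:[49,59] y:[63/2,75/2] z:[32,71/2] -> miss, prune
    N8 x:[31,41] y:[33,35] z:[33,79/2] -> hit [33,35] leaf, test {P9(miss), P15@t=33}
  N7 x:[42,61] y:[61/2,39] z:[81/2,97/2] -> miss, prune
  N9 x:[38,56] y:[87/2,48] z:[81/2,43] -> miss, prune

order=[0, 1, 3, 5, 8, 7, 9]  |boxes|=7  |leaves|=1  hit=P15

== RESULT ==
15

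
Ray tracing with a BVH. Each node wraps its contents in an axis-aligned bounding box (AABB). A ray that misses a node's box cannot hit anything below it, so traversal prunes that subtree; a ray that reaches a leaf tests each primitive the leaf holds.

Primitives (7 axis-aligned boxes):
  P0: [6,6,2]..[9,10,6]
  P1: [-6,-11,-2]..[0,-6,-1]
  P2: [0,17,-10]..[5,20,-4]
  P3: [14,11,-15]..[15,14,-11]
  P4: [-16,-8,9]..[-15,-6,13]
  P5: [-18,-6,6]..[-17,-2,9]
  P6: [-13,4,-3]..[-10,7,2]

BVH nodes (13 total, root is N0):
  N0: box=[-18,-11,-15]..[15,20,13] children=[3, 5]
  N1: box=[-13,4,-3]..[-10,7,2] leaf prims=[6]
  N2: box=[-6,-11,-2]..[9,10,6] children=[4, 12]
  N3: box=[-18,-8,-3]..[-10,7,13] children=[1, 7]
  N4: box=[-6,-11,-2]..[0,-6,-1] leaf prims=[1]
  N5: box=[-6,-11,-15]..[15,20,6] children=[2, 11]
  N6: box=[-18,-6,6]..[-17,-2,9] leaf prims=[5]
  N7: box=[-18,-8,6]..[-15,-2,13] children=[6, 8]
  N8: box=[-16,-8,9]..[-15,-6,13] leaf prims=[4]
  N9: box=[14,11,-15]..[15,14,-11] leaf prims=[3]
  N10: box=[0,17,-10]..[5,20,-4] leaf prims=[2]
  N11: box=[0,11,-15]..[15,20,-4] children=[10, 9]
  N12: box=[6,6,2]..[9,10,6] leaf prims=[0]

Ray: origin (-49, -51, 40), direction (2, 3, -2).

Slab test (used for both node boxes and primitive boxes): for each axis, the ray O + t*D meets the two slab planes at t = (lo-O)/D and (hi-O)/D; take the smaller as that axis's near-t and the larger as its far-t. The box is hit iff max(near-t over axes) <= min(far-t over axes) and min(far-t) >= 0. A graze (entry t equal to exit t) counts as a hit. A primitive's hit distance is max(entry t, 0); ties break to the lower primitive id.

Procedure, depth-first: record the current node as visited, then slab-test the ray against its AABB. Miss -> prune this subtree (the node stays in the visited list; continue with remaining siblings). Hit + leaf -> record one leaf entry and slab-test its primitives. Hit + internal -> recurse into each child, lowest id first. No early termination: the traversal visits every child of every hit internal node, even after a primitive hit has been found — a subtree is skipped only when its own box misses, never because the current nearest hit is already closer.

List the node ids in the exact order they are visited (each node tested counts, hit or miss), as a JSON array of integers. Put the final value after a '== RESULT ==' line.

Traverse from the root:
N0 x:[31/2,32] y:[40/3,71/3] z:[27/2,55/2] -> hit [31/2,71/3], descend [3, 5]
  N3 x:[31/2,39/2] y:[43/3,58/3] z:[27/2,43/2] -> hit [31/2,58/3], descend [1, 7]
    N1 x:[18,39/2] y:[55/3,58/3] z:[19,43/2] -> hit [19,58/3] leaf, test {P6@t=19}
    N7 x:[31/2,17] y:[43/3,49/3] z:[27/2,17] -> hit [31/2,49/3], descend [6, 8]
      N6 x:[31/2,16] y:[15,49/3] z:[31/2,17] -> hit [31/2,16] leaf, test {P5@t=31/2}
      N8 x:[33/2,17] y:[43/3,15] z:[27/2,31/2] -> miss, prune
  N5 x:[43/2,32] y:[40/3,71/3] z:[17,55/2] -> hit [43/2,71/3], descend [2, 11]
    N2 x:[43/2,29] y:[40/3,61/3] z:[17,21] -> miss, prune
    N11 x:[49/2,32] y:[62/3,71/3] z:[22,55/2] -> miss, prune

Visited [0, 3, 1, 7, 6, 8, 5, 2, 11]. Tests: 9 box, 2 leaf. Nearest: P5.

== RESULT ==
[0, 3, 1, 7, 6, 8, 5, 2, 11]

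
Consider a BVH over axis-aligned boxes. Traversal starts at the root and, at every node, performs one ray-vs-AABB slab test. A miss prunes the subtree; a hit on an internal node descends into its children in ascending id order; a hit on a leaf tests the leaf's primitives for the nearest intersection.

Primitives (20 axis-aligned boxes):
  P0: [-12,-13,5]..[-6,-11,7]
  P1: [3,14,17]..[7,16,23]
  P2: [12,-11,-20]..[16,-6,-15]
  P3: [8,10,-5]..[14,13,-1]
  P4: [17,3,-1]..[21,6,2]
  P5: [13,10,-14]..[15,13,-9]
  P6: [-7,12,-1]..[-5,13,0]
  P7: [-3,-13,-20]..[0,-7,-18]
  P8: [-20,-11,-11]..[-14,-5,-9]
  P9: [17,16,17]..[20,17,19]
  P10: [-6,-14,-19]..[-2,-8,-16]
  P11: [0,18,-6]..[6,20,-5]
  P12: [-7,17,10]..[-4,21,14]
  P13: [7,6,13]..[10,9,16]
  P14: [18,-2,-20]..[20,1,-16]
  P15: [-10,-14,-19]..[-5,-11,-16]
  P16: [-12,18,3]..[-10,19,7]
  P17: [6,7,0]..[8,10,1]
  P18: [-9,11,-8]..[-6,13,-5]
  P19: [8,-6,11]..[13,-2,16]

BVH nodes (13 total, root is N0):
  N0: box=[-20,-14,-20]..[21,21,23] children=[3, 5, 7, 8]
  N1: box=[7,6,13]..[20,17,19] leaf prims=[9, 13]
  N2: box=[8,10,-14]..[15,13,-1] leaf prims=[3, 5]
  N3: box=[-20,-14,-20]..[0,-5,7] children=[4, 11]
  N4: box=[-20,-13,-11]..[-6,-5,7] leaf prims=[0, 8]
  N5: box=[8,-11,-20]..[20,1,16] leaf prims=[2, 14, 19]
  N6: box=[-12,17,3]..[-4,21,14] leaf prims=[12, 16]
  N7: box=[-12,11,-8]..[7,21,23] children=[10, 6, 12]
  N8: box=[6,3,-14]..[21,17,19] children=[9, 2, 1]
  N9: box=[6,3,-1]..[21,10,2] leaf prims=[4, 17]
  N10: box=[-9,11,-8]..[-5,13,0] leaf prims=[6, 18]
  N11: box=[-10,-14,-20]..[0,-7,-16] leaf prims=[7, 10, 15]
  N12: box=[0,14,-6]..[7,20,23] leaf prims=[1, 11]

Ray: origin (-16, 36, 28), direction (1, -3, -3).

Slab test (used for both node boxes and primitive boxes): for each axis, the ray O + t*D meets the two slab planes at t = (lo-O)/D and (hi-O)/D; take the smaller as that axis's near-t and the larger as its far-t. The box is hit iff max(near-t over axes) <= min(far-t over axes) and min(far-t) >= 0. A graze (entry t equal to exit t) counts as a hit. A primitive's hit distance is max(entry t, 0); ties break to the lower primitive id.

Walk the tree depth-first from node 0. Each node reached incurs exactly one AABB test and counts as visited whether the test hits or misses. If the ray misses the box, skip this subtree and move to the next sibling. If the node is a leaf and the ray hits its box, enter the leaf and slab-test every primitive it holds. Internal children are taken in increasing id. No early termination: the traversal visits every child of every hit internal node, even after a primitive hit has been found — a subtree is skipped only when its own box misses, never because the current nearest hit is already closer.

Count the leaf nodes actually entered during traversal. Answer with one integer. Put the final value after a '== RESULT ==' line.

Walk:
N0 x:[-4,37] y:[5,50/3] z:[5/3,16] -> hit [5,16], descend [3, 5, 7, 8]
  N3 x:[-4,16] y:[41/3,50/3] z:[7,16] -> hit [41/3,16], descend [4, 11]
    N4 x:[-4,10] y:[41/3,49/3] z:[7,13] -> miss, prune
    N11 x:[6,16] y:[43/3,50/3] z:[44/3,16] -> hit [44/3,16] leaf, test {P7@t=46/3, P10(miss), P15(miss)}
  N5 x:[24,36] y:[35/3,47/3] z:[4,16] -> miss, prune
  N7 x:[4,23] y:[5,25/3] z:[5/3,12] -> hit [5,25/3], descend [6, 10, 12]
    N6 x:[4,12] y:[5,19/3] z:[14/3,25/3] -> hit [5,19/3] leaf, test {P12(miss), P16(miss)}
    N10 x:[7,11] y:[23/3,25/3] z:[28/3,12] -> miss, prune
    N12 x:[16,23] y:[16/3,22/3] z:[5/3,34/3] -> miss, prune
  N8 x:[22,37] y:[19/3,11] z:[3,14] -> miss, prune

order=[0, 3, 4, 11, 5, 7, 6, 10, 12, 8]  |boxes|=10  |leaves|=2  hit=P7

== RESULT ==
2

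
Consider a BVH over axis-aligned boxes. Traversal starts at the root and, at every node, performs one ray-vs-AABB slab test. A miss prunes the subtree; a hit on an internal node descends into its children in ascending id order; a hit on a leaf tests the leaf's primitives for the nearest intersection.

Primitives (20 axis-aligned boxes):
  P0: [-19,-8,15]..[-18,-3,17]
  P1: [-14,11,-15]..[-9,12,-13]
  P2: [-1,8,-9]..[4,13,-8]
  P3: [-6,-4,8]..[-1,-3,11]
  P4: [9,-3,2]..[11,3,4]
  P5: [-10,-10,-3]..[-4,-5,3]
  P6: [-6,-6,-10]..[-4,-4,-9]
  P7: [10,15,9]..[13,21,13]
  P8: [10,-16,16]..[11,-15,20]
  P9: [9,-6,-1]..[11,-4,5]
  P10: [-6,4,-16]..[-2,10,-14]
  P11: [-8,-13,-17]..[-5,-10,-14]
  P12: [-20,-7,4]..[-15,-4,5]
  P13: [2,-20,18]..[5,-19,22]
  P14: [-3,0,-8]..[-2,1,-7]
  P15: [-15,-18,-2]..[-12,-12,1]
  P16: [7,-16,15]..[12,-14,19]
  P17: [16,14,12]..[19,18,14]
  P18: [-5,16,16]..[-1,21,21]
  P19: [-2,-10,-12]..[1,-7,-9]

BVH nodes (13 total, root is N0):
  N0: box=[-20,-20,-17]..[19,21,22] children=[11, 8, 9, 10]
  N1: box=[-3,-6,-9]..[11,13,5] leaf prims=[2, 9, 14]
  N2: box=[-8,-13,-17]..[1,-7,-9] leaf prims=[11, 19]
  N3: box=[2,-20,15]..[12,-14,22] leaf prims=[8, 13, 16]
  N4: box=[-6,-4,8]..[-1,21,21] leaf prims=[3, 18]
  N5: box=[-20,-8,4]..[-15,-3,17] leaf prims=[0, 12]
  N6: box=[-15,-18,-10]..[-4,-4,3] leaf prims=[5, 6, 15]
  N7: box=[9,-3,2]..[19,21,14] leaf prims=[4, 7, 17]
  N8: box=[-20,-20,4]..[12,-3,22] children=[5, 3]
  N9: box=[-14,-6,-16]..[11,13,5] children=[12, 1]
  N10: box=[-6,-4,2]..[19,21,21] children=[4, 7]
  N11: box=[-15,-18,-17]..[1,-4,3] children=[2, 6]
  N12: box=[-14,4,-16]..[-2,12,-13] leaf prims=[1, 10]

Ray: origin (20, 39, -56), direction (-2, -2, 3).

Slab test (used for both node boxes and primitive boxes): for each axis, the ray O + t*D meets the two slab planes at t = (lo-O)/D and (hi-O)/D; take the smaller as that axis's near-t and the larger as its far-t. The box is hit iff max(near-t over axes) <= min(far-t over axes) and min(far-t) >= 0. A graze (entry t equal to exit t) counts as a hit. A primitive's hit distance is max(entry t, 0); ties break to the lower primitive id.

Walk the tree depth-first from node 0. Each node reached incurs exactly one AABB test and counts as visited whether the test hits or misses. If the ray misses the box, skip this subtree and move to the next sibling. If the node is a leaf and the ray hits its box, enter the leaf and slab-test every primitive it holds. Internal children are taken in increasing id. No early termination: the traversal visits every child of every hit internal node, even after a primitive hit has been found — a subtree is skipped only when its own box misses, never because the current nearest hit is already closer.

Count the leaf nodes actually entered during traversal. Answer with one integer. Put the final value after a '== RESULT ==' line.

Traverse from the root:
N0 x:[1/2,20] y:[9,59/2] z:[13,26] -> hit [13,20], descend [8, 9, 10, 11]
  N8 x:[4,20] y:[21,59/2] z:[20,26] -> miss, prune
  N9 x:[9/2,17] y:[13,45/2] z:[40/3,61/3] -> hit [40/3,17], descend [1, 12]
    N1 x:[9/2,23/2] y:[13,45/2] z:[47/3,61/3] -> miss, prune
    N12 x:[11,17] y:[27/2,35/2] z:[40/3,43/3] -> hit [27/2,43/3] leaf, test {P1(miss), P10(miss)}
  N10 x:[1/2,13] y:[9,43/2] z:[58/3,77/3] -> miss, prune
  N11 x:[19/2,35/2] y:[43/2,57/2] z:[13,59/3] -> miss, prune

order=[0, 8, 9, 1, 12, 10, 11]  |boxes|=7  |leaves|=1  hit=miss

== RESULT ==
1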